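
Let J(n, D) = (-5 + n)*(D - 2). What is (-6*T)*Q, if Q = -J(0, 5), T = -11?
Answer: 990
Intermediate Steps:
J(n, D) = (-5 + n)*(-2 + D)
Q = 15 (Q = -(10 - 5*5 - 2*0 + 5*0) = -(10 - 25 + 0 + 0) = -1*(-15) = 15)
(-6*T)*Q = -6*(-11)*15 = 66*15 = 990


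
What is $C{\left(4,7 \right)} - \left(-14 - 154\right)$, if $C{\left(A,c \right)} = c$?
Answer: $175$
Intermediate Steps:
$C{\left(4,7 \right)} - \left(-14 - 154\right) = 7 - \left(-14 - 154\right) = 7 - -168 = 7 + 168 = 175$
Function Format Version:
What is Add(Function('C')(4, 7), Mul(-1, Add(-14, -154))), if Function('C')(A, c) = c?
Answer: 175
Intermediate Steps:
Add(Function('C')(4, 7), Mul(-1, Add(-14, -154))) = Add(7, Mul(-1, Add(-14, -154))) = Add(7, Mul(-1, -168)) = Add(7, 168) = 175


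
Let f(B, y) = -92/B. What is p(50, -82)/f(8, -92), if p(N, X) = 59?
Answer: -118/23 ≈ -5.1304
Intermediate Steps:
p(50, -82)/f(8, -92) = 59/((-92/8)) = 59/((-92*1/8)) = 59/(-23/2) = 59*(-2/23) = -118/23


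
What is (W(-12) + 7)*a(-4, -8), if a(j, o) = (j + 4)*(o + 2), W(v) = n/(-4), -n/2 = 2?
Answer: 0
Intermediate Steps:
n = -4 (n = -2*2 = -4)
W(v) = 1 (W(v) = -4/(-4) = -4*(-¼) = 1)
a(j, o) = (2 + o)*(4 + j) (a(j, o) = (4 + j)*(2 + o) = (2 + o)*(4 + j))
(W(-12) + 7)*a(-4, -8) = (1 + 7)*(8 + 2*(-4) + 4*(-8) - 4*(-8)) = 8*(8 - 8 - 32 + 32) = 8*0 = 0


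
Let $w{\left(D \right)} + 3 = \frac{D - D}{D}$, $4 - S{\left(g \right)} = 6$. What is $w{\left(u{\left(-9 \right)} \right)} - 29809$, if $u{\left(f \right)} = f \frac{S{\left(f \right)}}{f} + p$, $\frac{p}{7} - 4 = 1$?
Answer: $-29812$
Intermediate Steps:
$p = 35$ ($p = 28 + 7 \cdot 1 = 28 + 7 = 35$)
$S{\left(g \right)} = -2$ ($S{\left(g \right)} = 4 - 6 = -2$)
$u{\left(f \right)} = 33$ ($u{\left(f \right)} = f \left(- \frac{2}{f}\right) + 35 = -2 + 35 = 33$)
$w{\left(D \right)} = -3$ ($w{\left(D \right)} = -3 + \frac{D - D}{D} = -3 + \frac{0}{D} = -3 + 0 = -3$)
$w{\left(u{\left(-9 \right)} \right)} - 29809 = -3 - 29809 = -29812$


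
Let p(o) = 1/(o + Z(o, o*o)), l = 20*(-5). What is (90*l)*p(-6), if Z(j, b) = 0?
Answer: 1500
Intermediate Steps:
l = -100
p(o) = 1/o (p(o) = 1/(o + 0) = 1/o)
(90*l)*p(-6) = (90*(-100))/(-6) = -9000*(-⅙) = 1500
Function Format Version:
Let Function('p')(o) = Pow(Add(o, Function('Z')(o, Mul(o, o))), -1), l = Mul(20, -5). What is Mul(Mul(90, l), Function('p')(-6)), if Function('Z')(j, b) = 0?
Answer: 1500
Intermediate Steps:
l = -100
Function('p')(o) = Pow(o, -1) (Function('p')(o) = Pow(Add(o, 0), -1) = Pow(o, -1))
Mul(Mul(90, l), Function('p')(-6)) = Mul(Mul(90, -100), Pow(-6, -1)) = Mul(-9000, Rational(-1, 6)) = 1500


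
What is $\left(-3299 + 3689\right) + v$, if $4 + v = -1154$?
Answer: $-768$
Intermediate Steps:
$v = -1158$ ($v = -4 - 1154 = -1158$)
$\left(-3299 + 3689\right) + v = \left(-3299 + 3689\right) - 1158 = 390 - 1158 = -768$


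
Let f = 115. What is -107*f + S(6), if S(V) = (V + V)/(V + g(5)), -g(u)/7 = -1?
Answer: -159953/13 ≈ -12304.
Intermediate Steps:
g(u) = 7 (g(u) = -7*(-1) = 7)
S(V) = 2*V/(7 + V) (S(V) = (V + V)/(V + 7) = (2*V)/(7 + V) = 2*V/(7 + V))
-107*f + S(6) = -107*115 + 2*6/(7 + 6) = -12305 + 2*6/13 = -12305 + 2*6*(1/13) = -12305 + 12/13 = -159953/13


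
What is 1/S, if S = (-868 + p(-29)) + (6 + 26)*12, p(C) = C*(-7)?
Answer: -1/281 ≈ -0.0035587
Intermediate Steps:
p(C) = -7*C
S = -281 (S = (-868 - 7*(-29)) + (6 + 26)*12 = (-868 + 203) + 32*12 = -665 + 384 = -281)
1/S = 1/(-281) = -1/281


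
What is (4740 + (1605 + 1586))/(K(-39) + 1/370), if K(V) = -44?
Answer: -2934470/16279 ≈ -180.26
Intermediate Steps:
(4740 + (1605 + 1586))/(K(-39) + 1/370) = (4740 + (1605 + 1586))/(-44 + 1/370) = (4740 + 3191)/(-44 + 1/370) = 7931/(-16279/370) = 7931*(-370/16279) = -2934470/16279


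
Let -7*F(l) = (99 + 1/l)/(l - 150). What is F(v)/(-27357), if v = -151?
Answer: -14948/8703821049 ≈ -1.7174e-6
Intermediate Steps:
F(l) = -(99 + 1/l)/(7*(-150 + l)) (F(l) = -(99 + 1/l)/(7*(l - 150)) = -(99 + 1/l)/(7*(-150 + l)))
F(v)/(-27357) = ((1/7)*(-1 - 99*(-151))/(-151*(-150 - 151)))/(-27357) = ((1/7)*(-1/151)*(-1 + 14949)/(-301))*(-1/27357) = ((1/7)*(-1/151)*(-1/301)*14948)*(-1/27357) = (14948/318157)*(-1/27357) = -14948/8703821049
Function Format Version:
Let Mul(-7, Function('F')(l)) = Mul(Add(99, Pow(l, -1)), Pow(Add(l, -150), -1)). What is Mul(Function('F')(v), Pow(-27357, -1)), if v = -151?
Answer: Rational(-14948, 8703821049) ≈ -1.7174e-6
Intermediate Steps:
Function('F')(l) = Mul(Rational(-1, 7), Pow(Add(-150, l), -1), Add(99, Pow(l, -1))) (Function('F')(l) = Mul(Rational(-1, 7), Mul(Add(99, Pow(l, -1)), Pow(Add(l, -150), -1))) = Mul(Rational(-1, 7), Mul(Add(99, Pow(l, -1)), Pow(Add(-150, l), -1))) = Mul(Rational(-1, 7), Mul(Pow(Add(-150, l), -1), Add(99, Pow(l, -1)))) = Mul(Rational(-1, 7), Pow(Add(-150, l), -1), Add(99, Pow(l, -1))))
Mul(Function('F')(v), Pow(-27357, -1)) = Mul(Mul(Rational(1, 7), Pow(-151, -1), Pow(Add(-150, -151), -1), Add(-1, Mul(-99, -151))), Pow(-27357, -1)) = Mul(Mul(Rational(1, 7), Rational(-1, 151), Pow(-301, -1), Add(-1, 14949)), Rational(-1, 27357)) = Mul(Mul(Rational(1, 7), Rational(-1, 151), Rational(-1, 301), 14948), Rational(-1, 27357)) = Mul(Rational(14948, 318157), Rational(-1, 27357)) = Rational(-14948, 8703821049)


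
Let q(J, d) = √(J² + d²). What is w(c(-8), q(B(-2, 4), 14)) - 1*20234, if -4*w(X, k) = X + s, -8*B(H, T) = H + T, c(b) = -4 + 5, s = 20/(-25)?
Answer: -404681/20 ≈ -20234.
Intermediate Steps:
s = -⅘ (s = 20*(-1/25) = -⅘ ≈ -0.80000)
c(b) = 1
B(H, T) = -H/8 - T/8 (B(H, T) = -(H + T)/8 = -H/8 - T/8)
w(X, k) = ⅕ - X/4 (w(X, k) = -(X - ⅘)/4 = -(-⅘ + X)/4 = ⅕ - X/4)
w(c(-8), q(B(-2, 4), 14)) - 1*20234 = (⅕ - ¼*1) - 1*20234 = (⅕ - ¼) - 20234 = -1/20 - 20234 = -404681/20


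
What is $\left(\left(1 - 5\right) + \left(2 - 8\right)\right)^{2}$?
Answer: $100$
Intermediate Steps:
$\left(\left(1 - 5\right) + \left(2 - 8\right)\right)^{2} = \left(-4 - 6\right)^{2} = \left(-10\right)^{2} = 100$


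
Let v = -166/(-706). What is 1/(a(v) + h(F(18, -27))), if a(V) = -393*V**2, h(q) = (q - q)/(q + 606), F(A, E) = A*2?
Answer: -124609/2707377 ≈ -0.046026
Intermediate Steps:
F(A, E) = 2*A
v = 83/353 (v = -166*(-1/706) = 83/353 ≈ 0.23513)
h(q) = 0 (h(q) = 0/(606 + q) = 0)
1/(a(v) + h(F(18, -27))) = 1/(-393*(83/353)**2 + 0) = 1/(-393*6889/124609 + 0) = 1/(-2707377/124609 + 0) = 1/(-2707377/124609) = -124609/2707377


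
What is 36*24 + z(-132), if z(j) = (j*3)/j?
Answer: 867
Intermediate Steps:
z(j) = 3 (z(j) = (3*j)/j = 3)
36*24 + z(-132) = 36*24 + 3 = 864 + 3 = 867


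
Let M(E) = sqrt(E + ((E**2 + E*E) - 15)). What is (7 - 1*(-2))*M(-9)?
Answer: 9*sqrt(138) ≈ 105.73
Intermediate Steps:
M(E) = sqrt(-15 + E + 2*E**2) (M(E) = sqrt(E + ((E**2 + E**2) - 15)) = sqrt(E + (2*E**2 - 15)) = sqrt(E + (-15 + 2*E**2)) = sqrt(-15 + E + 2*E**2))
(7 - 1*(-2))*M(-9) = (7 - 1*(-2))*sqrt(-15 - 9 + 2*(-9)**2) = (7 + 2)*sqrt(-15 - 9 + 2*81) = 9*sqrt(-15 - 9 + 162) = 9*sqrt(138)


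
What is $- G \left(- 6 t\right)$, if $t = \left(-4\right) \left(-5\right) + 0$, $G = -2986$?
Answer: $-358320$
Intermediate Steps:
$t = 20$ ($t = 20 + 0 = 20$)
$- G \left(- 6 t\right) = \left(-1\right) \left(-2986\right) \left(\left(-6\right) 20\right) = 2986 \left(-120\right) = -358320$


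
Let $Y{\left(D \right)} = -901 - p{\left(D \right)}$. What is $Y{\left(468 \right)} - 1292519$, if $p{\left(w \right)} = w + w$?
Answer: $-1294356$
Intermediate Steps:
$p{\left(w \right)} = 2 w$
$Y{\left(D \right)} = -901 - 2 D$
$Y{\left(468 \right)} - 1292519 = \left(-901 - 936\right) - 1292519 = -1837 - 1292519 = -1294356$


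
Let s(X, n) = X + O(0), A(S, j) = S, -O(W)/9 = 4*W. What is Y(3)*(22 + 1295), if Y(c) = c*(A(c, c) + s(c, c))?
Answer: 23706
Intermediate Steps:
O(W) = -36*W
s(X, n) = X (s(X, n) = X - 36*0 = X + 0 = X)
Y(c) = 2*c² (Y(c) = c*(c + c) = c*(2*c) = 2*c²)
Y(3)*(22 + 1295) = (2*3²)*(22 + 1295) = (2*9)*1317 = 18*1317 = 23706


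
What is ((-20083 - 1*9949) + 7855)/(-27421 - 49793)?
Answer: 22177/77214 ≈ 0.28721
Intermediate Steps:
((-20083 - 1*9949) + 7855)/(-27421 - 49793) = ((-20083 - 9949) + 7855)/(-77214) = (-30032 + 7855)*(-1/77214) = -22177*(-1/77214) = 22177/77214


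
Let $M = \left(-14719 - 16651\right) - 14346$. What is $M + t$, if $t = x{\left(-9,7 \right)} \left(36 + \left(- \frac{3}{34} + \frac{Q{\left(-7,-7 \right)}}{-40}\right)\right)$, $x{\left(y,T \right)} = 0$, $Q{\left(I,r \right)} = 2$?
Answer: $-45716$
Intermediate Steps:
$M = -45716$ ($M = -31370 - 14346 = -45716$)
$t = 0$ ($t = 0 \left(36 + \left(- \frac{3}{34} + \frac{2}{-40}\right)\right) = 0 \left(36 + \left(\left(-3\right) \frac{1}{34} + 2 \left(- \frac{1}{40}\right)\right)\right) = 0 \left(36 - \frac{47}{340}\right) = 0 \cdot \frac{12193}{340} = 0$)
$M + t = -45716 + 0 = -45716$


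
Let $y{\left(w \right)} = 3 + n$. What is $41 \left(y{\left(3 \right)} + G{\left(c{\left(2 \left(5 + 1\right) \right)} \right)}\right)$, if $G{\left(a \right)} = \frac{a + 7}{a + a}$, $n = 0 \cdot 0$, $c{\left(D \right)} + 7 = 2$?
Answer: $\frac{574}{5} \approx 114.8$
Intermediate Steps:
$c{\left(D \right)} = -5$ ($c{\left(D \right)} = -7 + 2 = -5$)
$n = 0$
$y{\left(w \right)} = 3$ ($y{\left(w \right)} = 3 + 0 = 3$)
$G{\left(a \right)} = \frac{7 + a}{2 a}$
$41 \left(y{\left(3 \right)} + G{\left(c{\left(2 \left(5 + 1\right) \right)} \right)}\right) = 41 \left(3 + \frac{7 - 5}{2 \left(-5\right)}\right) = 41 \left(3 + \frac{1}{2} \left(- \frac{1}{5}\right) 2\right) = 41 \left(3 - \frac{1}{5}\right) = 41 \cdot \frac{14}{5} = \frac{574}{5}$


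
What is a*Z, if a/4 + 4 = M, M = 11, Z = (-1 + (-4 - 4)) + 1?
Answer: -224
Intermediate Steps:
Z = -8 (Z = (-1 - 8) + 1 = -9 + 1 = -8)
a = 28 (a = -16 + 4*11 = -16 + 44 = 28)
a*Z = 28*(-8) = -224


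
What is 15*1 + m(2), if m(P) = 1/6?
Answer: 91/6 ≈ 15.167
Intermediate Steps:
m(P) = ⅙
15*1 + m(2) = 15*1 + ⅙ = 15 + ⅙ = 91/6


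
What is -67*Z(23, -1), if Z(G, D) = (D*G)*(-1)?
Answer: -1541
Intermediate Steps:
Z(G, D) = -D*G
-67*Z(23, -1) = -(-67)*(-1)*23 = -67*23 = -1541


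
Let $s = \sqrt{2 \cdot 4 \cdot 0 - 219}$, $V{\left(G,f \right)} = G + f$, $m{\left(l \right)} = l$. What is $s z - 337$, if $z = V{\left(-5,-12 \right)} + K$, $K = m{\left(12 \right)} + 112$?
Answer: $-337 + 107 i \sqrt{219} \approx -337.0 + 1583.5 i$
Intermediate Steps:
$K = 124$ ($K = 12 + 112 = 124$)
$s = i \sqrt{219}$ ($s = \sqrt{8 \cdot 0 - 219} = \sqrt{0 - 219} = \sqrt{-219} = i \sqrt{219} \approx 14.799 i$)
$z = 107$ ($z = \left(-5 - 12\right) + 124 = -17 + 124 = 107$)
$s z - 337 = i \sqrt{219} \cdot 107 - 337 = 107 i \sqrt{219} - 337 = -337 + 107 i \sqrt{219}$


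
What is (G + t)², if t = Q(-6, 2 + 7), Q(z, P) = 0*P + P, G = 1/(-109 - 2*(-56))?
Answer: 784/9 ≈ 87.111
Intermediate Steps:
G = ⅓ (G = 1/(-109 + 112) = 1/3 = ⅓ ≈ 0.33333)
Q(z, P) = P (Q(z, P) = 0 + P = P)
t = 9 (t = 2 + 7 = 9)
(G + t)² = (⅓ + 9)² = (28/3)² = 784/9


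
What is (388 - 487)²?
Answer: 9801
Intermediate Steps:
(388 - 487)² = (-99)² = 9801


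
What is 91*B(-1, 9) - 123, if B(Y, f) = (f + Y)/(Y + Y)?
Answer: -487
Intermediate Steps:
B(Y, f) = (Y + f)/(2*Y) (B(Y, f) = (Y + f)/((2*Y)) = (Y + f)*(1/(2*Y)) = (Y + f)/(2*Y))
91*B(-1, 9) - 123 = 91*((½)*(-1 + 9)/(-1)) - 123 = 91*((½)*(-1)*8) - 123 = 91*(-4) - 123 = -364 - 123 = -487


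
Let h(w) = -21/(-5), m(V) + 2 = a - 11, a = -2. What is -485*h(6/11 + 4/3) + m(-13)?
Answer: -2052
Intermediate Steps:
m(V) = -15 (m(V) = -2 + (-2 - 11) = -2 - 13 = -15)
h(w) = 21/5 (h(w) = -21*(-⅕) = 21/5)
-485*h(6/11 + 4/3) + m(-13) = -485*21/5 - 15 = -2037 - 15 = -2052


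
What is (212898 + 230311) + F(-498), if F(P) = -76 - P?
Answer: 443631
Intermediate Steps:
(212898 + 230311) + F(-498) = (212898 + 230311) + (-76 - 1*(-498)) = 443209 + (-76 + 498) = 443209 + 422 = 443631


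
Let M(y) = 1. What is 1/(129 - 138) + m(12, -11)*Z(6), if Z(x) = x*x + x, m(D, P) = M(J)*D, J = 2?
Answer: 4535/9 ≈ 503.89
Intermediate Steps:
m(D, P) = D (m(D, P) = 1*D = D)
Z(x) = x + x² (Z(x) = x² + x = x + x²)
1/(129 - 138) + m(12, -11)*Z(6) = 1/(129 - 138) + 12*(6*(1 + 6)) = 1/(-9) + 12*(6*7) = -⅑ + 12*42 = -⅑ + 504 = 4535/9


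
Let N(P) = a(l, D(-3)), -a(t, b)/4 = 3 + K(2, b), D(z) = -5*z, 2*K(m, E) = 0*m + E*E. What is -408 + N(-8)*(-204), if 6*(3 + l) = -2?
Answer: 93840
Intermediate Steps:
l = -10/3 (l = -3 + (⅙)*(-2) = -3 - ⅓ = -10/3 ≈ -3.3333)
K(m, E) = E²/2 (K(m, E) = (0*m + E*E)/2 = (0 + E²)/2 = E²/2)
a(t, b) = -12 - 2*b² (a(t, b) = -4*(3 + b²/2) = -12 - 2*b²)
N(P) = -462 (N(P) = -12 - 2*(-5*(-3))² = -12 - 2*15² = -12 - 2*225 = -12 - 450 = -462)
-408 + N(-8)*(-204) = -408 - 462*(-204) = -408 + 94248 = 93840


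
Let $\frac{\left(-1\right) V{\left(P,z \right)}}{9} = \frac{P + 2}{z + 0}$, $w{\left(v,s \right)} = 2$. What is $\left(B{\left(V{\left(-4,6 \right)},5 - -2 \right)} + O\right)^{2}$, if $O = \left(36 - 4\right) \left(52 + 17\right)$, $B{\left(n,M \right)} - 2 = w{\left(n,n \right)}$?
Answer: $4892944$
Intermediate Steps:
$V{\left(P,z \right)} = - \frac{9 \left(2 + P\right)}{z}$ ($V{\left(P,z \right)} = - 9 \frac{P + 2}{z + 0} = - 9 \frac{2 + P}{z} = - \frac{9 \left(2 + P\right)}{z}$)
$B{\left(n,M \right)} = 4$ ($B{\left(n,M \right)} = 2 + 2 = 4$)
$O = 2208$ ($O = \left(36 - 4\right) 69 = 32 \cdot 69 = 2208$)
$\left(B{\left(V{\left(-4,6 \right)},5 - -2 \right)} + O\right)^{2} = \left(4 + 2208\right)^{2} = 2212^{2} = 4892944$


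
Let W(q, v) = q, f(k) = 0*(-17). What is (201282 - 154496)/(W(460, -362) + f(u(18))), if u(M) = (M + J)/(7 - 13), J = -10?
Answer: 23393/230 ≈ 101.71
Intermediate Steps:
u(M) = 5/3 - M/6 (u(M) = (M - 10)/(7 - 13) = (-10 + M)/(-6) = (-10 + M)*(-1/6) = 5/3 - M/6)
f(k) = 0
(201282 - 154496)/(W(460, -362) + f(u(18))) = (201282 - 154496)/(460 + 0) = 46786/460 = 46786*(1/460) = 23393/230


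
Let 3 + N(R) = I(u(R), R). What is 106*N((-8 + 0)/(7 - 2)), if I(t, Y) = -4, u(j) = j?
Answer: -742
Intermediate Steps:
N(R) = -7 (N(R) = -3 - 4 = -7)
106*N((-8 + 0)/(7 - 2)) = 106*(-7) = -742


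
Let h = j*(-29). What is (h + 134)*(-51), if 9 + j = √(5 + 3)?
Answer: -20145 + 2958*√2 ≈ -15962.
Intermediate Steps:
j = -9 + 2*√2 (j = -9 + √(5 + 3) = -9 + √8 = -9 + 2*√2 ≈ -6.1716)
h = 261 - 58*√2 (h = (-9 + 2*√2)*(-29) = 261 - 58*√2 ≈ 178.98)
(h + 134)*(-51) = ((261 - 58*√2) + 134)*(-51) = (395 - 58*√2)*(-51) = -20145 + 2958*√2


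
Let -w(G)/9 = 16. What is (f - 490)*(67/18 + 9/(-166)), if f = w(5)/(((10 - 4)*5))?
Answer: -1355752/747 ≈ -1814.9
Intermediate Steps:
w(G) = -144 (w(G) = -9*16 = -144)
f = -24/5 (f = -144*1/(5*(10 - 4)) = -144/(6*5) = -144/30 = -144*1/30 = -24/5 ≈ -4.8000)
(f - 490)*(67/18 + 9/(-166)) = (-24/5 - 490)*(67/18 + 9/(-166)) = -2474*(67*(1/18) + 9*(-1/166))/5 = -2474*(67/18 - 9/166)/5 = -2474/5*2740/747 = -1355752/747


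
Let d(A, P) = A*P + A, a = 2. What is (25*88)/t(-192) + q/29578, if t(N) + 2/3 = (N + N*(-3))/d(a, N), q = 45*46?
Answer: -405261345/307997 ≈ -1315.8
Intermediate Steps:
d(A, P) = A + A*P
q = 2070
t(N) = -⅔ - 2*N/(2 + 2*N) (t(N) = -⅔ + (N + N*(-3))/((2*(1 + N))) = -⅔ + (N - 3*N)/(2 + 2*N) = -⅔ + (-2*N)/(2 + 2*N) = -⅔ - 2*N/(2 + 2*N))
(25*88)/t(-192) + q/29578 = (25*88)/(((-2 - 5*(-192))/(3*(1 - 192)))) + 2070/29578 = 2200/(((⅓)*(-2 + 960)/(-191))) + 2070*(1/29578) = 2200/(((⅓)*(-1/191)*958)) + 45/643 = 2200/(-958/573) + 45/643 = 2200*(-573/958) + 45/643 = -630300/479 + 45/643 = -405261345/307997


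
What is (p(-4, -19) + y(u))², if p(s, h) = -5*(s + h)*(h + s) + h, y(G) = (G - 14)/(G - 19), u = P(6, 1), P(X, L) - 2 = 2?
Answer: 63840100/9 ≈ 7.0933e+6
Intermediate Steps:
P(X, L) = 4 (P(X, L) = 2 + 2 = 4)
u = 4
y(G) = (-14 + G)/(-19 + G)
p(s, h) = h - 5*(h + s)² (p(s, h) = -5*(h + s)*(h + s) + h = -5*(h + s)² + h = h - 5*(h + s)²)
(p(-4, -19) + y(u))² = ((-19 - 5*(-19 - 4)²) + (-14 + 4)/(-19 + 4))² = ((-19 - 5*(-23)²) - 10/(-15))² = ((-19 - 5*529) - 1/15*(-10))² = ((-19 - 2645) + ⅔)² = (-2664 + ⅔)² = (-7990/3)² = 63840100/9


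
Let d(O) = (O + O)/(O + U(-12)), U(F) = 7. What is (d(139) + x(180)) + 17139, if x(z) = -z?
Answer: 1238146/73 ≈ 16961.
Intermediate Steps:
d(O) = 2*O/(7 + O) (d(O) = (O + O)/(O + 7) = (2*O)/(7 + O) = 2*O/(7 + O))
(d(139) + x(180)) + 17139 = (2*139/(7 + 139) - 1*180) + 17139 = (2*139/146 - 180) + 17139 = (2*139*(1/146) - 180) + 17139 = (139/73 - 180) + 17139 = -13001/73 + 17139 = 1238146/73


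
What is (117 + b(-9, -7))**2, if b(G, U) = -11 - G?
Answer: 13225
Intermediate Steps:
(117 + b(-9, -7))**2 = (117 + (-11 - 1*(-9)))**2 = (117 + (-11 + 9))**2 = (117 - 2)**2 = 115**2 = 13225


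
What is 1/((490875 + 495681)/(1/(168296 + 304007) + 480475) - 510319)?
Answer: -113464891963/57903057224986963 ≈ -1.9596e-6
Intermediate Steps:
1/((490875 + 495681)/(1/(168296 + 304007) + 480475) - 510319) = 1/(986556/(1/472303 + 480475) - 510319) = 1/(986556/(226929783926/472303) - 510319) = 1/(986556*(472303/226929783926) - 510319) = 1/(232976679234/113464891963 - 510319) = 1/(-57903057224986963/113464891963) = -113464891963/57903057224986963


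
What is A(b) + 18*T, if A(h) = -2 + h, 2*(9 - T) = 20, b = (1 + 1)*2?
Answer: -16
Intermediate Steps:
b = 4 (b = 2*2 = 4)
T = -1 (T = 9 - ½*20 = 9 - 10 = -1)
A(b) + 18*T = (-2 + 4) + 18*(-1) = 2 - 18 = -16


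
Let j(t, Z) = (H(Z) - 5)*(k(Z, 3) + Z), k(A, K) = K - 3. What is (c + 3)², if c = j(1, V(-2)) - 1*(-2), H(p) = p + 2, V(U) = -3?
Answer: 529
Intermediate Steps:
H(p) = 2 + p
k(A, K) = -3 + K
j(t, Z) = Z*(-3 + Z) (j(t, Z) = ((2 + Z) - 5)*((-3 + 3) + Z) = (-3 + Z)*(0 + Z) = (-3 + Z)*Z = Z*(-3 + Z))
c = 20 (c = -3*(-3 - 3) - 1*(-2) = -3*(-6) + 2 = 18 + 2 = 20)
(c + 3)² = (20 + 3)² = 23² = 529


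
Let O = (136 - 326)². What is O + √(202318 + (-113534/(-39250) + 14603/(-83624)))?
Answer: 36100 + √5449059662687161586930/164112100 ≈ 36550.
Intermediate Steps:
O = 36100 (O = (-190)² = 36100)
O + √(202318 + (-113534/(-39250) + 14603/(-83624))) = 36100 + √(202318 + (-113534/(-39250) + 14603/(-83624))) = 36100 + √(202318 + (-113534*(-1/39250) + 14603*(-1/83624))) = 36100 + √(202318 + (56767/19625 - 14603/83624)) = 36100 + √(202318 + 4460499733/1641121000) = 36100 + √(332032778977733/1641121000) = 36100 + √5449059662687161586930/164112100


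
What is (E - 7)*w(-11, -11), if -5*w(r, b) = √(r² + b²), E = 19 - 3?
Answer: -99*√2/5 ≈ -28.001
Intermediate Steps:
E = 16
w(r, b) = -√(b² + r²)/5 (w(r, b) = -√(r² + b²)/5 = -√(b² + r²)/5)
(E - 7)*w(-11, -11) = (16 - 7)*(-√((-11)² + (-11)²)/5) = 9*(-√(121 + 121)/5) = 9*(-11*√2/5) = -99*√2/5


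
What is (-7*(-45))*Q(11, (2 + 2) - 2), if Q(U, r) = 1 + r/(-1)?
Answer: -315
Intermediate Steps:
Q(U, r) = 1 - r (Q(U, r) = 1 + r*(-1) = 1 - r)
(-7*(-45))*Q(11, (2 + 2) - 2) = (-7*(-45))*(1 - ((2 + 2) - 2)) = 315*(1 - (4 - 2)) = 315*(1 - 1*2) = 315*(1 - 2) = 315*(-1) = -315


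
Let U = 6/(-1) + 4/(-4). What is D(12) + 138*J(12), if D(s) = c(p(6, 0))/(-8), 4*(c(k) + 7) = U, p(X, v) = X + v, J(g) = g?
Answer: 53027/32 ≈ 1657.1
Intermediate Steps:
U = -7 (U = 6*(-1) + 4*(-¼) = -6 - 1 = -7)
c(k) = -35/4 (c(k) = -7 + (¼)*(-7) = -7 - 7/4 = -35/4)
D(s) = 35/32 (D(s) = -35/4/(-8) = -35/4*(-⅛) = 35/32)
D(12) + 138*J(12) = 35/32 + 138*12 = 35/32 + 1656 = 53027/32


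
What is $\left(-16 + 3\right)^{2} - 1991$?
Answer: $-1822$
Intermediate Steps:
$\left(-16 + 3\right)^{2} - 1991 = \left(-13\right)^{2} - 1991 = 169 - 1991 = -1822$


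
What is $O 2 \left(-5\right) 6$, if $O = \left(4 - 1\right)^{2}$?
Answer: $-540$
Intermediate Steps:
$O = 9$ ($O = 3^{2} = 9$)
$O 2 \left(-5\right) 6 = 9 \cdot 2 \left(-5\right) 6 = 9 \left(\left(-10\right) 6\right) = 9 \left(-60\right) = -540$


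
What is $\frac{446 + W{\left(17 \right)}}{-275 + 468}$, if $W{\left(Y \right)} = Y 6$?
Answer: $\frac{548}{193} \approx 2.8394$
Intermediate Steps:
$W{\left(Y \right)} = 6 Y$
$\frac{446 + W{\left(17 \right)}}{-275 + 468} = \frac{446 + 6 \cdot 17}{-275 + 468} = \frac{446 + 102}{193} = 548 \cdot \frac{1}{193} = \frac{548}{193}$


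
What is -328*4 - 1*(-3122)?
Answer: 1810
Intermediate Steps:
-328*4 - 1*(-3122) = -1312 + 3122 = 1810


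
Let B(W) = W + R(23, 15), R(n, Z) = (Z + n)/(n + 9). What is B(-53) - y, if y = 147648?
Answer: -2363197/16 ≈ -1.4770e+5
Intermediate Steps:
R(n, Z) = (Z + n)/(9 + n)
B(W) = 19/16 + W (B(W) = W + (15 + 23)/(9 + 23) = W + 38/32 = W + (1/32)*38 = W + 19/16 = 19/16 + W)
B(-53) - y = (19/16 - 53) - 1*147648 = -829/16 - 147648 = -2363197/16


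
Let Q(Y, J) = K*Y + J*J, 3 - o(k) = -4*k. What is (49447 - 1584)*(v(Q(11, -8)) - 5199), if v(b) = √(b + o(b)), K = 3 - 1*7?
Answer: -248839737 + 47863*√103 ≈ -2.4835e+8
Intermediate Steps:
o(k) = 3 + 4*k (o(k) = 3 - (-4)*k = 3 + 4*k)
K = -4 (K = 3 - 7 = -4)
Q(Y, J) = J² - 4*Y (Q(Y, J) = -4*Y + J*J = -4*Y + J² = J² - 4*Y)
v(b) = √(3 + 5*b) (v(b) = √(b + (3 + 4*b)) = √(3 + 5*b))
(49447 - 1584)*(v(Q(11, -8)) - 5199) = (49447 - 1584)*(√(3 + 5*((-8)² - 4*11)) - 5199) = 47863*(√(3 + 5*(64 - 44)) - 5199) = 47863*(√(3 + 5*20) - 5199) = 47863*(√(3 + 100) - 5199) = 47863*(√103 - 5199) = 47863*(-5199 + √103) = -248839737 + 47863*√103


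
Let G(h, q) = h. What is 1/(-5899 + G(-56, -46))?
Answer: -1/5955 ≈ -0.00016793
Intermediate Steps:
1/(-5899 + G(-56, -46)) = 1/(-5899 - 56) = 1/(-5955) = -1/5955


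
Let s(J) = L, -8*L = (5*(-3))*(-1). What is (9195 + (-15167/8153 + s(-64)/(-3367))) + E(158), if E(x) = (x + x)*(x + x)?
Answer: 23948195325591/219609208 ≈ 1.0905e+5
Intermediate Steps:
L = -15/8 (L = -5*(-3)*(-1)/8 = -(-15)*(-1)/8 = -⅛*15 = -15/8 ≈ -1.8750)
s(J) = -15/8
E(x) = 4*x² (E(x) = (2*x)*(2*x) = 4*x²)
(9195 + (-15167/8153 + s(-64)/(-3367))) + E(158) = (9195 + (-15167/8153 - 15/8/(-3367))) + 4*158² = (9195 + (-15167*1/8153 - 15/8*(-1/3367))) + 4*24964 = (9195 + (-15167/8153 + 15/26936)) + 99856 = (9195 - 408416017/219609208) + 99856 = 2018898251543/219609208 + 99856 = 23948195325591/219609208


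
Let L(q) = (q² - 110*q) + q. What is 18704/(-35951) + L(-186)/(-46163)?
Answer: -2836064122/1659606013 ≈ -1.7089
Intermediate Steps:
L(q) = q² - 109*q
18704/(-35951) + L(-186)/(-46163) = 18704/(-35951) - 186*(-109 - 186)/(-46163) = 18704*(-1/35951) - 186*(-295)*(-1/46163) = -18704/35951 + 54870*(-1/46163) = -18704/35951 - 54870/46163 = -2836064122/1659606013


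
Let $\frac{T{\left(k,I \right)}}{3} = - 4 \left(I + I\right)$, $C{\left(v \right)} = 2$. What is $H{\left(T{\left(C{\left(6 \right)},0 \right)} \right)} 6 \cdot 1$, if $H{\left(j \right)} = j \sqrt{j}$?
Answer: $0$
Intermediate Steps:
$T{\left(k,I \right)} = - 24 I$ ($T{\left(k,I \right)} = 3 \left(- 4 \left(I + I\right)\right) = 3 \left(- 4 \cdot 2 I\right) = 3 \left(- 8 I\right) = - 24 I$)
$H{\left(j \right)} = j^{\frac{3}{2}}$
$H{\left(T{\left(C{\left(6 \right)},0 \right)} \right)} 6 \cdot 1 = \left(\left(-24\right) 0\right)^{\frac{3}{2}} \cdot 6 \cdot 1 = 0^{\frac{3}{2}} \cdot 6 = 0 \cdot 6 = 0$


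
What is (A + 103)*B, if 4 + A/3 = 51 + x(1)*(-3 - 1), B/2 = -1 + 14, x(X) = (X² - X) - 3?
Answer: 7280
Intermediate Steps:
x(X) = -3 + X² - X
B = 26 (B = 2*(-1 + 14) = 2*13 = 26)
A = 177 (A = -12 + 3*(51 + (-3 + 1² - 1*1)*(-3 - 1)) = -12 + 3*(51 + (-3 + 1 - 1)*(-4)) = -12 + 3*(51 - 3*(-4)) = -12 + 3*(51 + 12) = -12 + 3*63 = -12 + 189 = 177)
(A + 103)*B = (177 + 103)*26 = 280*26 = 7280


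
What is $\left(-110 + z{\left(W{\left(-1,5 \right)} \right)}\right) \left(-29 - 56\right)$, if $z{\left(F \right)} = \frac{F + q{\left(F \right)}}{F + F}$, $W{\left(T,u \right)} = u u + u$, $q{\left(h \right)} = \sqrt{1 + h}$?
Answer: $\frac{18615}{2} - \frac{17 \sqrt{31}}{12} \approx 9299.6$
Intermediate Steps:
$W{\left(T,u \right)} = u + u^{2}$ ($W{\left(T,u \right)} = u^{2} + u = u + u^{2}$)
$z{\left(F \right)} = \frac{F + \sqrt{1 + F}}{2 F}$ ($z{\left(F \right)} = \frac{F + \sqrt{1 + F}}{F + F} = \frac{F + \sqrt{1 + F}}{2 F}$)
$\left(-110 + z{\left(W{\left(-1,5 \right)} \right)}\right) \left(-29 - 56\right) = \left(-110 + \frac{5 \left(1 + 5\right) + \sqrt{1 + 5 \left(1 + 5\right)}}{2 \cdot 5 \left(1 + 5\right)}\right) \left(-29 - 56\right) = \left(-110 + \frac{5 \cdot 6 + \sqrt{1 + 5 \cdot 6}}{2 \cdot 5 \cdot 6}\right) \left(-29 - 56\right) = \left(-110 + \frac{30 + \sqrt{1 + 30}}{2 \cdot 30}\right) \left(-85\right) = \left(-110 + \frac{1}{2} \cdot \frac{1}{30} \left(30 + \sqrt{31}\right)\right) \left(-85\right) = \left(-110 + \left(\frac{1}{2} + \frac{\sqrt{31}}{60}\right)\right) \left(-85\right) = \left(- \frac{219}{2} + \frac{\sqrt{31}}{60}\right) \left(-85\right) = \frac{18615}{2} - \frac{17 \sqrt{31}}{12}$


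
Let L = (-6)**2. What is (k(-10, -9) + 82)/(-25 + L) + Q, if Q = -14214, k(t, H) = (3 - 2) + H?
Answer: -156280/11 ≈ -14207.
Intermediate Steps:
L = 36
k(t, H) = 1 + H
(k(-10, -9) + 82)/(-25 + L) + Q = ((1 - 9) + 82)/(-25 + 36) - 14214 = (-8 + 82)/11 - 14214 = 74*(1/11) - 14214 = 74/11 - 14214 = -156280/11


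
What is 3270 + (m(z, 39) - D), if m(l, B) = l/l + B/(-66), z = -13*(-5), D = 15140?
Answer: -261131/22 ≈ -11870.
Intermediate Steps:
z = 65
m(l, B) = 1 - B/66 (m(l, B) = 1 + B*(-1/66) = 1 - B/66)
3270 + (m(z, 39) - D) = 3270 + ((1 - 1/66*39) - 1*15140) = 3270 + ((1 - 13/22) - 15140) = 3270 + (9/22 - 15140) = 3270 - 333071/22 = -261131/22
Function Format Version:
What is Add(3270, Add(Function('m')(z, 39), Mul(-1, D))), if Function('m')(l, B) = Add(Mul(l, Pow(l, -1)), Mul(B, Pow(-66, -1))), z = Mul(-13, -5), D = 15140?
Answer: Rational(-261131, 22) ≈ -11870.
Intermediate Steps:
z = 65
Function('m')(l, B) = Add(1, Mul(Rational(-1, 66), B)) (Function('m')(l, B) = Add(1, Mul(B, Rational(-1, 66))) = Add(1, Mul(Rational(-1, 66), B)))
Add(3270, Add(Function('m')(z, 39), Mul(-1, D))) = Add(3270, Add(Add(1, Mul(Rational(-1, 66), 39)), Mul(-1, 15140))) = Add(3270, Add(Add(1, Rational(-13, 22)), -15140)) = Add(3270, Add(Rational(9, 22), -15140)) = Add(3270, Rational(-333071, 22)) = Rational(-261131, 22)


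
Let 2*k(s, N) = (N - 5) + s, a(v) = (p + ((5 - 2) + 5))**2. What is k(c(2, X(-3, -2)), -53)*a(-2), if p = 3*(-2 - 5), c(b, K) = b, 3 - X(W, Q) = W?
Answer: -4732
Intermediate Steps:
X(W, Q) = 3 - W
p = -21 (p = 3*(-7) = -21)
a(v) = 169 (a(v) = (-21 + ((5 - 2) + 5))**2 = (-21 + (3 + 5))**2 = (-21 + 8)**2 = (-13)**2 = 169)
k(s, N) = -5/2 + N/2 + s/2 (k(s, N) = ((N - 5) + s)/2 = ((-5 + N) + s)/2 = (-5 + N + s)/2 = -5/2 + N/2 + s/2)
k(c(2, X(-3, -2)), -53)*a(-2) = (-5/2 + (1/2)*(-53) + (1/2)*2)*169 = (-5/2 - 53/2 + 1)*169 = -28*169 = -4732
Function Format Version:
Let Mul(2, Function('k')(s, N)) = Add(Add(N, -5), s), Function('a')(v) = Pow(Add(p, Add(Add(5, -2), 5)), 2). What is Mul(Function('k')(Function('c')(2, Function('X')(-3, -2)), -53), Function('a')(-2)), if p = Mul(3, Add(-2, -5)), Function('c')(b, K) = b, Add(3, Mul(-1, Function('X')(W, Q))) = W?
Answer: -4732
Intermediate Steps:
Function('X')(W, Q) = Add(3, Mul(-1, W))
p = -21 (p = Mul(3, -7) = -21)
Function('a')(v) = 169 (Function('a')(v) = Pow(Add(-21, Add(Add(5, -2), 5)), 2) = Pow(Add(-21, Add(3, 5)), 2) = Pow(Add(-21, 8), 2) = Pow(-13, 2) = 169)
Function('k')(s, N) = Add(Rational(-5, 2), Mul(Rational(1, 2), N), Mul(Rational(1, 2), s)) (Function('k')(s, N) = Mul(Rational(1, 2), Add(Add(N, -5), s)) = Mul(Rational(1, 2), Add(Add(-5, N), s)) = Mul(Rational(1, 2), Add(-5, N, s)) = Add(Rational(-5, 2), Mul(Rational(1, 2), N), Mul(Rational(1, 2), s)))
Mul(Function('k')(Function('c')(2, Function('X')(-3, -2)), -53), Function('a')(-2)) = Mul(Add(Rational(-5, 2), Mul(Rational(1, 2), -53), Mul(Rational(1, 2), 2)), 169) = Mul(Add(Rational(-5, 2), Rational(-53, 2), 1), 169) = Mul(-28, 169) = -4732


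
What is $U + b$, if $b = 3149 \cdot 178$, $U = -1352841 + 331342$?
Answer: $-460977$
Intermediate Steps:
$U = -1021499$
$b = 560522$
$U + b = -1021499 + 560522 = -460977$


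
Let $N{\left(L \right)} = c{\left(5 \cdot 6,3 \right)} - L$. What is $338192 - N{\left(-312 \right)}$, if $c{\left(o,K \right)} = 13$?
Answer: $337867$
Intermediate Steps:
$N{\left(L \right)} = 13 - L$
$338192 - N{\left(-312 \right)} = 338192 - \left(13 - -312\right) = 338192 - \left(13 + 312\right) = 338192 - 325 = 337867$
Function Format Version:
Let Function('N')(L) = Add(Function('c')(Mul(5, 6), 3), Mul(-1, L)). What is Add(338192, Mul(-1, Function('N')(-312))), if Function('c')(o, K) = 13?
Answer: 337867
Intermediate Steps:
Function('N')(L) = Add(13, Mul(-1, L))
Add(338192, Mul(-1, Function('N')(-312))) = Add(338192, Mul(-1, Add(13, Mul(-1, -312)))) = Add(338192, Mul(-1, Add(13, 312))) = Add(338192, Mul(-1, 325)) = Add(338192, -325) = 337867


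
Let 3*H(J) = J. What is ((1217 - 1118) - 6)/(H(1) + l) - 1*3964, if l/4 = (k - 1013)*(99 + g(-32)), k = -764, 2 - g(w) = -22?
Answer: -10396981643/2622851 ≈ -3964.0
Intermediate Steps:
H(J) = J/3
g(w) = 24 (g(w) = 2 - 1*(-22) = 2 + 22 = 24)
l = -874284 (l = 4*((-764 - 1013)*(99 + 24)) = 4*(-1777*123) = 4*(-218571) = -874284)
((1217 - 1118) - 6)/(H(1) + l) - 1*3964 = ((1217 - 1118) - 6)/((⅓)*1 - 874284) - 1*3964 = (99 - 6)/(⅓ - 874284) - 3964 = 93/(-2622851/3) - 3964 = 93*(-3/2622851) - 3964 = -279/2622851 - 3964 = -10396981643/2622851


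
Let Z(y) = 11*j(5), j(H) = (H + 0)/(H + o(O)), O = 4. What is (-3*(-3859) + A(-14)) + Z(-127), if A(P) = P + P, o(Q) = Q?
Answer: 103996/9 ≈ 11555.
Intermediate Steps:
A(P) = 2*P
j(H) = H/(4 + H) (j(H) = (H + 0)/(H + 4) = H/(4 + H))
Z(y) = 55/9 (Z(y) = 11*(5/(4 + 5)) = 11*(5/9) = 55/9)
(-3*(-3859) + A(-14)) + Z(-127) = (-3*(-3859) + 2*(-14)) + 55/9 = (11577 - 28) + 55/9 = 11549 + 55/9 = 103996/9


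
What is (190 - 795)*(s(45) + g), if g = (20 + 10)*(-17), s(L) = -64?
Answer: 347270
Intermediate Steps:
g = -510 (g = 30*(-17) = -510)
(190 - 795)*(s(45) + g) = (190 - 795)*(-64 - 510) = -605*(-574) = 347270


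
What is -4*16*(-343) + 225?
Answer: 22177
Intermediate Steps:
-4*16*(-343) + 225 = -64*(-343) + 225 = 21952 + 225 = 22177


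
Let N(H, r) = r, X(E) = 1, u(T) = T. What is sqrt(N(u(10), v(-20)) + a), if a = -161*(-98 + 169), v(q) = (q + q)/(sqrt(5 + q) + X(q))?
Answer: sqrt((-11471 - 11431*I*sqrt(15))/(1 + I*sqrt(15))) ≈ 0.0453 + 106.93*I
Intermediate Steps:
v(q) = 2*q/(1 + sqrt(5 + q)) (v(q) = (q + q)/(sqrt(5 + q) + 1) = (2*q)/(1 + sqrt(5 + q)) = 2*q/(1 + sqrt(5 + q)))
a = -11431 (a = -161*71 = -11431)
sqrt(N(u(10), v(-20)) + a) = sqrt(2*(-20)/(1 + sqrt(5 - 20)) - 11431) = sqrt(2*(-20)/(1 + sqrt(-15)) - 11431) = sqrt(2*(-20)/(1 + I*sqrt(15)) - 11431) = sqrt(-40/(1 + I*sqrt(15)) - 11431) = sqrt(-11431 - 40/(1 + I*sqrt(15)))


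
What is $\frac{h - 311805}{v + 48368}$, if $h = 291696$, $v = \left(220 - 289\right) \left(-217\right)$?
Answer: $- \frac{20109}{63341} \approx -0.31747$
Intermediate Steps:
$v = 14973$ ($v = \left(-69\right) \left(-217\right) = 14973$)
$\frac{h - 311805}{v + 48368} = \frac{291696 - 311805}{14973 + 48368} = - \frac{20109}{63341}$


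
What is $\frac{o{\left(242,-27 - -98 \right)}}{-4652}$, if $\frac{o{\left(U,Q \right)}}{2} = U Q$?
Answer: $- \frac{8591}{1163} \approx -7.3869$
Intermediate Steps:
$o{\left(U,Q \right)} = 2 Q U$ ($o{\left(U,Q \right)} = 2 U Q = 2 Q U$)
$\frac{o{\left(242,-27 - -98 \right)}}{-4652} = \frac{2 \left(-27 - -98\right) 242}{-4652} = 2 \left(-27 + 98\right) 242 \left(- \frac{1}{4652}\right) = 2 \cdot 71 \cdot 242 \left(- \frac{1}{4652}\right) = 34364 \left(- \frac{1}{4652}\right) = - \frac{8591}{1163}$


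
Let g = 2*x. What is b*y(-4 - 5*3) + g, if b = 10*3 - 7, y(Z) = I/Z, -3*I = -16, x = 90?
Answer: 9892/57 ≈ 173.54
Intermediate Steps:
I = 16/3 (I = -1/3*(-16) = 16/3 ≈ 5.3333)
y(Z) = 16/(3*Z)
b = 23 (b = 30 - 7 = 23)
g = 180 (g = 2*90 = 180)
b*y(-4 - 5*3) + g = 23*(16/(3*(-4 - 5*3))) + 180 = 23*(16/(3*(-4 - 15))) + 180 = 23*((16/3)/(-19)) + 180 = 23*((16/3)*(-1/19)) + 180 = 23*(-16/57) + 180 = -368/57 + 180 = 9892/57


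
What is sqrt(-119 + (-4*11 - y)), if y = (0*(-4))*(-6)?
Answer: I*sqrt(163) ≈ 12.767*I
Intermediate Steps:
y = 0 (y = 0*(-6) = 0)
sqrt(-119 + (-4*11 - y)) = sqrt(-119 + (-4*11 - 1*0)) = sqrt(-119 + (-44 + 0)) = sqrt(-119 - 44) = sqrt(-163) = I*sqrt(163)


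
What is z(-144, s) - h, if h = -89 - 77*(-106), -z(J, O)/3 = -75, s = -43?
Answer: -7848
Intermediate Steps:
z(J, O) = 225 (z(J, O) = -3*(-75) = 225)
h = 8073 (h = -89 + 8162 = 8073)
z(-144, s) - h = 225 - 1*8073 = 225 - 8073 = -7848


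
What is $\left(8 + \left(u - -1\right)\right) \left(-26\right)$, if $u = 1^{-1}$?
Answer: $-260$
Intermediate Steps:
$u = 1$
$\left(8 + \left(u - -1\right)\right) \left(-26\right) = \left(8 + \left(1 - -1\right)\right) \left(-26\right) = \left(8 + \left(1 + 1\right)\right) \left(-26\right) = \left(8 + 2\right) \left(-26\right) = 10 \left(-26\right) = -260$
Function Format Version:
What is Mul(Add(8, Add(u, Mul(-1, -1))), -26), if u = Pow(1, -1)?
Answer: -260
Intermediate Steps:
u = 1
Mul(Add(8, Add(u, Mul(-1, -1))), -26) = Mul(Add(8, Add(1, Mul(-1, -1))), -26) = Mul(Add(8, Add(1, 1)), -26) = Mul(Add(8, 2), -26) = Mul(10, -26) = -260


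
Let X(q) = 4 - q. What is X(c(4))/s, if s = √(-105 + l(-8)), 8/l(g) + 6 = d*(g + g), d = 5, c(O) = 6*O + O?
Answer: 24*I*√194317/4519 ≈ 2.3411*I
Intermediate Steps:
c(O) = 7*O
l(g) = 8/(-6 + 10*g) (l(g) = 8/(-6 + 5*(g + g)) = 8/(-6 + 5*(2*g)) = 8/(-6 + 10*g))
s = I*√194317/43 (s = √(-105 + 4/(-3 + 5*(-8))) = √(-105 + 4/(-3 - 40)) = √(-105 + 4/(-43)) = √(-105 + 4*(-1/43)) = √(-105 - 4/43) = √(-4519/43) = I*√194317/43 ≈ 10.251*I)
X(c(4))/s = (4 - 7*4)/((I*√194317/43)) = (4 - 1*28)*(-I*√194317/4519) = (4 - 28)*(-I*√194317/4519) = -(-24)*I*√194317/4519 = 24*I*√194317/4519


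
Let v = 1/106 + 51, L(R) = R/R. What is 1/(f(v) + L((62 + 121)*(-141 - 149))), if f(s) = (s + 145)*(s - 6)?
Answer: 11236/99138303 ≈ 0.00011334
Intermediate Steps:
L(R) = 1
v = 5407/106 (v = 1/106 + 51 = 5407/106 ≈ 51.009)
f(s) = (-6 + s)*(145 + s) (f(s) = (145 + s)*(-6 + s) = (-6 + s)*(145 + s))
1/(f(v) + L((62 + 121)*(-141 - 149))) = 1/((-870 + (5407/106)**2 + 139*(5407/106)) + 1) = 1/((-870 + 29235649/11236 + 751573/106) + 1) = 1/(99127067/11236 + 1) = 1/(99138303/11236) = 11236/99138303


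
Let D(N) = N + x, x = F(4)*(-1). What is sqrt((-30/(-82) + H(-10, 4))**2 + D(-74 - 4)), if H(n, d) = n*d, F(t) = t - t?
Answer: sqrt(2509507)/41 ≈ 38.638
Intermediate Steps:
F(t) = 0
H(n, d) = d*n
x = 0 (x = 0*(-1) = 0)
D(N) = N (D(N) = N + 0 = N)
sqrt((-30/(-82) + H(-10, 4))**2 + D(-74 - 4)) = sqrt((-30/(-82) + 4*(-10))**2 + (-74 - 4)) = sqrt((-30*(-1/82) - 40)**2 - 78) = sqrt((15/41 - 40)**2 - 78) = sqrt((-1625/41)**2 - 78) = sqrt(2640625/1681 - 78) = sqrt(2509507/1681) = sqrt(2509507)/41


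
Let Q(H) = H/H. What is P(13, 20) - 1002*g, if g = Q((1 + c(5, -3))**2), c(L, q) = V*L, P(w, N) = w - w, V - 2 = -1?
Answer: -1002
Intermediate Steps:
V = 1 (V = 2 - 1 = 1)
P(w, N) = 0
c(L, q) = L (c(L, q) = 1*L = L)
Q(H) = 1
g = 1
P(13, 20) - 1002*g = 0 - 1002*1 = 0 - 1002 = -1002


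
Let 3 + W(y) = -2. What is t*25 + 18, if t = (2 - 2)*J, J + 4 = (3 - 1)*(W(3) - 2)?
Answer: 18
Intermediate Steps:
W(y) = -5 (W(y) = -3 - 2 = -5)
J = -18 (J = -4 + (3 - 1)*(-5 - 2) = -4 + 2*(-7) = -4 - 14 = -18)
t = 0 (t = (2 - 2)*(-18) = 0*(-18) = 0)
t*25 + 18 = 0*25 + 18 = 0 + 18 = 18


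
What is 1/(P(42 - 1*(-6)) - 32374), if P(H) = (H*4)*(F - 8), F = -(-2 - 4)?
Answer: -1/32758 ≈ -3.0527e-5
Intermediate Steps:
F = 6 (F = -1*(-6) = 6)
P(H) = -8*H (P(H) = (H*4)*(6 - 8) = (4*H)*(-2) = -8*H)
1/(P(42 - 1*(-6)) - 32374) = 1/(-8*(42 - 1*(-6)) - 32374) = 1/(-8*(42 + 6) - 32374) = 1/(-8*48 - 32374) = 1/(-384 - 32374) = 1/(-32758) = -1/32758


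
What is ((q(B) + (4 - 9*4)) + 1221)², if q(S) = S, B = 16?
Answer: 1452025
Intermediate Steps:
((q(B) + (4 - 9*4)) + 1221)² = ((16 + (4 - 9*4)) + 1221)² = ((16 + (4 - 36)) + 1221)² = ((16 - 32) + 1221)² = (-16 + 1221)² = 1205² = 1452025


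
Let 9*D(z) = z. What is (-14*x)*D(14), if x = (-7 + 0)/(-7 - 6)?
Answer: -1372/117 ≈ -11.727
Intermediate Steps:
x = 7/13 (x = -7/(-13) = -7*(-1/13) = 7/13 ≈ 0.53846)
D(z) = z/9
(-14*x)*D(14) = (-14*7/13)*((1/9)*14) = -98/13*14/9 = -1372/117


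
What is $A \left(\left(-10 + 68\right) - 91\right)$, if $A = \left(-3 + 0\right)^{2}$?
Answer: $-297$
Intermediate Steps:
$A = 9$ ($A = \left(-3\right)^{2} = 9$)
$A \left(\left(-10 + 68\right) - 91\right) = 9 \left(\left(-10 + 68\right) - 91\right) = 9 \left(58 - 91\right) = 9 \left(-33\right) = -297$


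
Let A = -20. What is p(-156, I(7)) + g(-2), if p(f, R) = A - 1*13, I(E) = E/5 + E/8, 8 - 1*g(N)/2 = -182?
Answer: 347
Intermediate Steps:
g(N) = 380 (g(N) = 16 - 2*(-182) = 16 + 364 = 380)
I(E) = 13*E/40 (I(E) = E*(1/5) + E*(1/8) = E/5 + E/8 = 13*E/40)
p(f, R) = -33 (p(f, R) = -20 - 1*13 = -20 - 13 = -33)
p(-156, I(7)) + g(-2) = -33 + 380 = 347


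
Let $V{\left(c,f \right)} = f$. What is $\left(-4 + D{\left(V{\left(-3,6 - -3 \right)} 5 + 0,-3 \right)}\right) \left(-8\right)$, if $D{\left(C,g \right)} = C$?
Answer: $-328$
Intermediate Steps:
$\left(-4 + D{\left(V{\left(-3,6 - -3 \right)} 5 + 0,-3 \right)}\right) \left(-8\right) = \left(-4 + \left(\left(6 - -3\right) 5 + 0\right)\right) \left(-8\right) = \left(-4 + \left(\left(6 + 3\right) 5 + 0\right)\right) \left(-8\right) = \left(-4 + \left(9 \cdot 5 + 0\right)\right) \left(-8\right) = \left(-4 + \left(45 + 0\right)\right) \left(-8\right) = \left(-4 + 45\right) \left(-8\right) = 41 \left(-8\right) = -328$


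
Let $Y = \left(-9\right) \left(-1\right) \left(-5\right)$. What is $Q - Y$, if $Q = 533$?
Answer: $578$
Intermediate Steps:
$Y = -45$ ($Y = 9 \left(-5\right) = -45$)
$Q - Y = 533 - -45 = 533 + 45 = 578$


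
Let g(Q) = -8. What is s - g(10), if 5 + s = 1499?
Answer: 1502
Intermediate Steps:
s = 1494 (s = -5 + 1499 = 1494)
s - g(10) = 1494 - 1*(-8) = 1494 + 8 = 1502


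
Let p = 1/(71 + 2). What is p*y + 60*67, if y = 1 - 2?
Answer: 293459/73 ≈ 4020.0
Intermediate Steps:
y = -1
p = 1/73 ≈ 0.013699
p*y + 60*67 = (1/73)*(-1) + 60*67 = -1/73 + 4020 = 293459/73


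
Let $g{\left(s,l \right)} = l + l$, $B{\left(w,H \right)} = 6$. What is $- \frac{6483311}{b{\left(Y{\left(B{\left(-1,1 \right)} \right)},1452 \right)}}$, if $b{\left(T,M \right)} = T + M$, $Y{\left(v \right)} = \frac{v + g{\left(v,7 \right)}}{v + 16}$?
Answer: $- \frac{71316421}{15982} \approx -4462.3$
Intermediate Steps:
$g{\left(s,l \right)} = 2 l$
$Y{\left(v \right)} = \frac{14 + v}{16 + v}$ ($Y{\left(v \right)} = \frac{v + 2 \cdot 7}{v + 16} = \frac{v + 14}{16 + v} = \frac{14 + v}{16 + v}$)
$b{\left(T,M \right)} = M + T$
$- \frac{6483311}{b{\left(Y{\left(B{\left(-1,1 \right)} \right)},1452 \right)}} = - \frac{6483311}{1452 + \frac{14 + 6}{16 + 6}} = - \frac{6483311}{1452 + \frac{1}{22} \cdot 20} = - \frac{6483311}{1452 + \frac{10}{11}} = - \frac{6483311}{\frac{15982}{11}} = \left(-6483311\right) \frac{11}{15982} = - \frac{71316421}{15982}$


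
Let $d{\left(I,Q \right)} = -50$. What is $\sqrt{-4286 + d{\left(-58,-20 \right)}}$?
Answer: $4 i \sqrt{271} \approx 65.848 i$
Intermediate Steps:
$\sqrt{-4286 + d{\left(-58,-20 \right)}} = \sqrt{-4286 - 50} = \sqrt{-4336} = 4 i \sqrt{271}$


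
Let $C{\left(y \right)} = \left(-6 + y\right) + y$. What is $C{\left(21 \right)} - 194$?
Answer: $-158$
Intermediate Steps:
$C{\left(y \right)} = -6 + 2 y$
$C{\left(21 \right)} - 194 = \left(-6 + 2 \cdot 21\right) - 194 = \left(-6 + 42\right) - 194 = 36 - 194 = -158$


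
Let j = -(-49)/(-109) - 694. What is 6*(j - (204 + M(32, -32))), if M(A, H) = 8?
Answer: -592818/109 ≈ -5438.7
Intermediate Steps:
j = -75695/109 (j = -(-49)*(-1)/109 - 694 = -1*49/109 - 694 = -49/109 - 694 = -75695/109 ≈ -694.45)
6*(j - (204 + M(32, -32))) = 6*(-75695/109 - (204 + 8)) = 6*(-75695/109 - 1*212) = 6*(-75695/109 - 212) = 6*(-98803/109) = -592818/109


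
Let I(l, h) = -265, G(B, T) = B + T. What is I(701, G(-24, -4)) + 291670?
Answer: 291405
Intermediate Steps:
I(701, G(-24, -4)) + 291670 = -265 + 291670 = 291405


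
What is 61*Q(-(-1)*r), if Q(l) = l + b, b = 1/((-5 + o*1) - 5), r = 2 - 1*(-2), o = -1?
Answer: 2623/11 ≈ 238.45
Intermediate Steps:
r = 4 (r = 2 + 2 = 4)
b = -1/11 (b = 1/((-5 - 1*1) - 5) = 1/((-5 - 1) - 5) = 1/(-6 - 5) = 1/(-11) = -1/11 ≈ -0.090909)
Q(l) = -1/11 + l (Q(l) = l - 1/11 = -1/11 + l)
61*Q(-(-1)*r) = 61*(-1/11 - (-1)*4) = 61*(-1/11 - 1*(-4)) = 61*(-1/11 + 4) = 61*(43/11) = 2623/11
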